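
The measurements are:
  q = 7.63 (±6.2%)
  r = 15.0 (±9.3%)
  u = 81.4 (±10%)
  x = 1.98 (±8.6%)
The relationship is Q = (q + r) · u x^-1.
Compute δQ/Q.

Let w = q + r = 22.6. δw = √(δq² + δr²) = √(0.224 + 1.95) = 1.47, so δw/w = 0.0651.
Q is then a monomial in w, u, x:
δQ/Q = √((δw/w)² + (1·δu/u)² + (-1·δx/x)²) = √(0.00424 + 0.0100 + 0.00740) = 0.147

0.147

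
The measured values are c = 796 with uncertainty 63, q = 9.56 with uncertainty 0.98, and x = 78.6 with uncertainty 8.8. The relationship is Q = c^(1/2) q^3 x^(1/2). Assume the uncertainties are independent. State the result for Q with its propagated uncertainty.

(2.19 ± 0.689) × 10^5

Relative error in a monomial: (δQ/Q)² = Σ (nᵢ · δxᵢ/xᵢ)².
  (½·δc/c)² = (0.5×0.0791)² = 0.00157;  (3·δq/q)² = (3×0.103)² = 0.0946;  (½·δx/x)² = (0.5×0.112)² = 0.00313
δQ/Q = √(0.0993) = 0.315
Q = 2.19e+05, so δQ = 0.315 × 2.19e+05 = 68900.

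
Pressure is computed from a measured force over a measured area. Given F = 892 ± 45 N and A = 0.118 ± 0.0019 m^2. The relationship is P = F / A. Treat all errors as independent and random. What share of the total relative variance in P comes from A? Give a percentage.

9.25%

(δP/P)² = (1·δF/F)² + (-1·δA/A)²
  F term: (1×0.0504)² = 0.00255
  A term: (-1×0.0161)² = 0.000259
Total = 0.00280. Share from A = 0.000259/0.00280 = 0.0925.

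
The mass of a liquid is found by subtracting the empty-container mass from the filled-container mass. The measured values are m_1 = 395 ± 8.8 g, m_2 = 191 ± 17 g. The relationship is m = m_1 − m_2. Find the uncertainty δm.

For a sum/difference, combine absolute errors in quadrature:
  (δm_1)² = 77.4;  (δm_2)² = 289
δm = √(366) = 19.1 g

19.1 g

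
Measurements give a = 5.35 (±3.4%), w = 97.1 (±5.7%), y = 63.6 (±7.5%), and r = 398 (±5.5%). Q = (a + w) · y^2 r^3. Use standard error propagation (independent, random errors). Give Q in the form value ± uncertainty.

(2.61 ± 0.599) × 10^13

Let u = a + w = 102. δu = √(δa² + δw²) = √(0.0331 + 30.6) = 5.54, so δu/u = 0.0541.
Q is then a monomial in u, y, r:
δQ/Q = √((δu/u)² + (2·δy/y)² + (3·δr/r)²) = √(0.00292 + 0.0225 + 0.0272) = 0.229
Q = 2.61e+13, so δQ = 0.229 × 2.61e+13 = 5.99e+12.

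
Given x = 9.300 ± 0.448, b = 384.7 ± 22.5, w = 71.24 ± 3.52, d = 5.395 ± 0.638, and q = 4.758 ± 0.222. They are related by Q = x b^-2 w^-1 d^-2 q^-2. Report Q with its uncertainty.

Since Q is a product/quotient, work with relative uncertainties:
  (1·δx/x)² = (1×0.0482)² = 0.00232;  (-2·δb/b)² = (-2×0.0585)² = 0.0137;  (-1·δw/w)² = (-1×0.0494)² = 0.00244;  (-2·δd/d)² = (-2×0.118)² = 0.0559;  (-2·δq/q)² = (-2×0.0467)² = 0.00871
δQ/Q = √(0.0831) = 0.288
Q = 1.339e-09, so δQ = 0.288 × 1.339e-09 = 3.86e-10.

(1.339 ± 0.386) × 10^-9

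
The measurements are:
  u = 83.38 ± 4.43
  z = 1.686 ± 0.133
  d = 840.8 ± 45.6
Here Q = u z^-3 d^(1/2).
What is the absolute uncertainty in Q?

For a monomial Q ∝ u, z^-3, d^(1/2), fractional errors add in quadrature:
  (1·δu/u)² = (1×0.0531)² = 0.00282;  (-3·δz/z)² = (-3×0.0789)² = 0.0560;  (½·δd/d)² = (0.5×0.0542)² = 0.000735
δQ/Q = √(0.0596) = 0.244
Q = 504.5, so δQ = 0.244 × 504.5 = 123.

123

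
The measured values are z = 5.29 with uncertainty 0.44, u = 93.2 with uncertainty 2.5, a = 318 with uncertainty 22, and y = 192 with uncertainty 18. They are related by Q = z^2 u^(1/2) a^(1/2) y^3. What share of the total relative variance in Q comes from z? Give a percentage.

(δQ/Q)² = (2·δz/z)² + (½·δu/u)² + (½·δa/a)² + (3·δy/y)²
  z term: (2×0.0832)² = 0.0277
  u term: (0.5×0.0268)² = 0.000180
  a term: (0.5×0.0692)² = 0.00120
  y term: (3×0.0938)² = 0.0791
Total = 0.108. Share from z = 0.0277/0.108 = 0.256.

25.6%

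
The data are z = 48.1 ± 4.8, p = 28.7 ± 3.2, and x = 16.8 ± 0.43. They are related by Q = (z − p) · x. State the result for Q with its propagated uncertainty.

326 ± 97.3

Let u = z − p = 19.4. δu = √(δz² + δp²) = √(23.0 + 10.2) = 5.77, so δu/u = 0.297.
Q is then a monomial in u, x:
δQ/Q = √((δu/u)² + (1·δx/x)²) = √(0.0884 + 0.000655) = 0.298
Q = 326, so δQ = 0.298 × 326 = 97.3.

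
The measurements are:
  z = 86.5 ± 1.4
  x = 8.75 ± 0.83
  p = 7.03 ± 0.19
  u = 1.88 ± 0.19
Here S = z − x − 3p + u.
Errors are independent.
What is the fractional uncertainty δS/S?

For a sum/difference, combine absolute errors in quadrature:
  (δz)² = 1.96;  (δx)² = 0.689;  (3·δp)² = 0.325;  (δu)² = 0.0361
δS = √(3.01) = 1.73
S = 58.5, so δS/S = 1.73/58.5 = 0.0296.

0.0296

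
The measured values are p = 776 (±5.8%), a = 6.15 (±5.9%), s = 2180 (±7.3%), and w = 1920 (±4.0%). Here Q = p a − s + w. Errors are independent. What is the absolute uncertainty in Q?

433

Let h = p·a = 4770. δh/h = √((1·δp/p)² + (1·δa/a)²) = √(0.00336 + 0.00348) = 0.0827, so δh = 395.
Q = h − s + w: δQ = √(δh² + δs² + δw²) = √(1.56e+05 + 25300 + 5900) = 433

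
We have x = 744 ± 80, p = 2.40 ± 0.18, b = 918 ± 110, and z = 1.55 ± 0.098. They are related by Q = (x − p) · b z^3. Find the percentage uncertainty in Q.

24.9%

Let u = x − p = 742. δu = √(δx² + δp²) = √(6400 + 0.0324) = 80.0, so δu/u = 0.108.
Q is then a monomial in u, b, z:
δQ/Q = √((δu/u)² + (1·δb/b)² + (3·δz/z)²) = √(0.0116 + 0.0144 + 0.0360) = 0.249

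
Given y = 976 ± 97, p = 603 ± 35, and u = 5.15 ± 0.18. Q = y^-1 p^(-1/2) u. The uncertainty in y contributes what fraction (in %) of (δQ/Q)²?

(δQ/Q)² = (-1·δy/y)² + (−½·δp/p)² + (1·δu/u)²
  y term: (-1×0.0994)² = 0.00988
  p term: (-0.5×0.0580)² = 0.000842
  u term: (1×0.0350)² = 0.00122
Total = 0.0119. Share from y = 0.00988/0.0119 = 0.827.

82.7%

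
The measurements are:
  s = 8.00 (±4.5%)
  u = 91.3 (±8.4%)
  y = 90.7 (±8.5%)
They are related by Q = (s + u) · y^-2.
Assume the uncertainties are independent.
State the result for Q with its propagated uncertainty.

Let w = s + u = 99.3. δw = √(δs² + δu²) = √(0.130 + 58.8) = 7.68, so δw/w = 0.0773.
Q is then a monomial in w, y:
δQ/Q = √((δw/w)² + (-2·δy/y)²) = √(0.00598 + 0.0289) = 0.187
Q = 0.0121, so δQ = 0.187 × 0.0121 = 0.00225.

0.0121 ± 0.00225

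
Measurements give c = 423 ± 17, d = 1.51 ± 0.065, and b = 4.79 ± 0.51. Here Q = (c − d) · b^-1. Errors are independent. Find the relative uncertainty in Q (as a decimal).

Let u = c − d = 421. δu = √(δc² + δd²) = √(289 + 0.00423) = 17.0, so δu/u = 0.0403.
Q is then a monomial in u, b:
δQ/Q = √((δu/u)² + (-1·δb/b)²) = √(0.00163 + 0.0113) = 0.114

0.114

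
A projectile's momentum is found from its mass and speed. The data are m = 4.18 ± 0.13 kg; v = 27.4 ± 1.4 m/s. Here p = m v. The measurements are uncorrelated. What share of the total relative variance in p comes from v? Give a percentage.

73.0%

(δp/p)² = (1·δm/m)² + (1·δv/v)²
  m term: (1×0.0311)² = 0.000967
  v term: (1×0.0511)² = 0.00261
Total = 0.00358. Share from v = 0.00261/0.00358 = 0.730.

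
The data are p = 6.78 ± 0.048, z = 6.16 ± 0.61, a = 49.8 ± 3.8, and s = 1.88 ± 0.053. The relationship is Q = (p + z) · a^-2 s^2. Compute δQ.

0.00312

Let u = p + z = 12.9. δu = √(δp² + δz²) = √(0.00230 + 0.372) = 0.612, so δu/u = 0.0473.
Q is then a monomial in u, a, s:
δQ/Q = √((δu/u)² + (-2·δa/a)² + (2·δs/s)²) = √(0.00224 + 0.0233 + 0.00318) = 0.169
Q = 0.0184, so δQ = 0.169 × 0.0184 = 0.00312.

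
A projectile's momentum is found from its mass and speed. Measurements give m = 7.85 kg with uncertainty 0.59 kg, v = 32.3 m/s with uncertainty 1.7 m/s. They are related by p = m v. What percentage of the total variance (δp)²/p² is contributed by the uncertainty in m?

(δp/p)² = (1·δm/m)² + (1·δv/v)²
  m term: (1×0.0752)² = 0.00565
  v term: (1×0.0526)² = 0.00277
Total = 0.00842. Share from m = 0.00565/0.00842 = 0.671.

67.1%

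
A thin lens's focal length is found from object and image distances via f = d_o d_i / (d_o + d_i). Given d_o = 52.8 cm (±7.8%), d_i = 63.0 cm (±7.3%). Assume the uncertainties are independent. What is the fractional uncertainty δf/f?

∂f/∂d_o = (d_i/(d_o+d_i))² = 0.296;  ∂f/∂d_i = (d_o/(d_o+d_i))² = 0.208
δf = √((∂f/∂d_o · δd_o)² + (∂f/∂d_i · δd_i)²) = √(1.49 + 0.914) = 1.55 cm
f = 28.7 cm, so δf/f = 1.55/28.7 = 0.0539.

0.0539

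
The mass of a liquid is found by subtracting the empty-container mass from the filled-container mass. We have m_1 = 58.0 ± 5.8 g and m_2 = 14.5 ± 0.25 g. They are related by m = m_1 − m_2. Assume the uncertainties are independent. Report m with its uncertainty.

Sums and differences: (δm)² = Σ (cᵢ δxᵢ)².
  (δm_1)² = 33.6;  (δm_2)² = 0.0625
δm = √(33.7) = 5.81 g
m = 43.5 g.

43.5 ± 5.81 g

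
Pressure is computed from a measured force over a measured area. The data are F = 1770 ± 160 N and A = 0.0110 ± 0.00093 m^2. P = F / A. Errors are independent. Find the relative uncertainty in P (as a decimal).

0.124

Relative error in a monomial: (δP/P)² = Σ (nᵢ · δxᵢ/xᵢ)².
  (1·δF/F)² = (1×0.0904)² = 0.00817;  (-1·δA/A)² = (-1×0.0845)² = 0.00715
δP/P = √(0.0153) = 0.124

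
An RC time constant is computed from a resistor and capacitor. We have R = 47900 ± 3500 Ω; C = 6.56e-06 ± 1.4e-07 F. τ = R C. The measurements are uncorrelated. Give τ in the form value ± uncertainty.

0.314 ± 0.0239 s

Each factor contributes (exponent × relative error)² to (δτ/τ)²:
  (1·δR/R)² = (1×0.0731)² = 0.00534;  (1·δC/C)² = (1×0.0213)² = 0.000455
δτ/τ = √(0.00579) = 0.0761
τ = 0.314 s, so δτ = 0.0761 × 0.314 = 0.0239 s.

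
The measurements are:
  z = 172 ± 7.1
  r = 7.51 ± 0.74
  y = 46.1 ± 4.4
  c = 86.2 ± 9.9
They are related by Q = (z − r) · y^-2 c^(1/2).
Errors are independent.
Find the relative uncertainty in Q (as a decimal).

Let u = z − r = 164. δu = √(δz² + δr²) = √(50.4 + 0.548) = 7.14, so δu/u = 0.0434.
Q is then a monomial in u, y, c:
δQ/Q = √((δu/u)² + (-2·δy/y)² + (½·δc/c)²) = √(0.00188 + 0.0364 + 0.00330) = 0.204

0.204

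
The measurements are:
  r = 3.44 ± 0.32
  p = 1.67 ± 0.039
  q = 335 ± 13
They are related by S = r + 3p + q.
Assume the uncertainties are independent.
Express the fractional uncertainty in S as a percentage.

Absolute uncertainties add in quadrature for a linear combination:
  (δr)² = 0.102;  (3·δp)² = 0.0137;  (δq)² = 169
δS = √(169) = 13.0
S = 343, so δS/S = 13.0/343 = 0.0379.

3.79%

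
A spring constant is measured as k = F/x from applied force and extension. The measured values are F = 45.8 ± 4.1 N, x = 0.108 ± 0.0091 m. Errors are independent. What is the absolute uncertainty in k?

Since k is a product/quotient, work with relative uncertainties:
  (1·δF/F)² = (1×0.0895)² = 0.00801;  (-1·δx/x)² = (-1×0.0843)² = 0.00710
δk/k = √(0.0151) = 0.123
k = 424 N/m, so δk = 0.123 × 424 = 52.1 N/m.

52.1 N/m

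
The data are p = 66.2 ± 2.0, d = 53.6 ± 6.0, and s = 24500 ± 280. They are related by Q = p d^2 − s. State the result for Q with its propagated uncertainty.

Let w = p·d^2 = 1.9e+05. δw/w = √((1·δp/p)² + (2·δd/d)²) = √(0.000913 + 0.0501) = 0.226, so δw = 43000.
Q = w − s: δQ = √(δw² + δs²) = √(1.85e+09 + 78400) = 43000
Q = 1.66e+05.

(1.66 ± 0.430) × 10^5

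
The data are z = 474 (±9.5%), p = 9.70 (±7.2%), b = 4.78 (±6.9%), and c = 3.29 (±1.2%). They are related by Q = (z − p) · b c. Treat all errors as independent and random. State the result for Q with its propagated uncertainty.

Let u = z − p = 464. δu = √(δz² + δp²) = √(2030 + 0.488) = 45.0, so δu/u = 0.0970.
Q is then a monomial in u, b, c:
δQ/Q = √((δu/u)² + (1·δb/b)² + (1·δc/c)²) = √(0.00941 + 0.00476 + 0.000144) = 0.120
Q = 7300, so δQ = 0.120 × 7300 = 874.

7300 ± 874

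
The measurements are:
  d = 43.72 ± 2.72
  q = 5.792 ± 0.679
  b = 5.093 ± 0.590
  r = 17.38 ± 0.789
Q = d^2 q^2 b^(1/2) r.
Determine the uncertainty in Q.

6.93e+05

Products/powers → add relative errors in quadrature, weighted by exponent:
  (2·δd/d)² = (2×0.0622)² = 0.0155;  (2·δq/q)² = (2×0.117)² = 0.0550;  (½·δb/b)² = (0.5×0.116)² = 0.00336;  (1·δr/r)² = (1×0.0454)² = 0.00206
δQ/Q = √(0.0759) = 0.275
Q = 2.515e+06, so δQ = 0.275 × 2.515e+06 = 6.93e+05.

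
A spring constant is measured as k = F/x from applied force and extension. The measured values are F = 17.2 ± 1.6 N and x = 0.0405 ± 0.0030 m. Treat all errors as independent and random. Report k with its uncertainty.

425 ± 50.5 N/m

Since k is a product/quotient, work with relative uncertainties:
  (1·δF/F)² = (1×0.0930)² = 0.00865;  (-1·δx/x)² = (-1×0.0741)² = 0.00549
δk/k = √(0.0141) = 0.119
k = 425 N/m, so δk = 0.119 × 425 = 50.5 N/m.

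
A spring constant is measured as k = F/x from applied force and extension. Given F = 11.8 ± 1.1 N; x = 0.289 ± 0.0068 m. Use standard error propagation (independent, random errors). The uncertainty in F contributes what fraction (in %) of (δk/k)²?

94.0%

(δk/k)² = (1·δF/F)² + (-1·δx/x)²
  F term: (1×0.0932)² = 0.00869
  x term: (-1×0.0235)² = 0.000554
Total = 0.00924. Share from F = 0.00869/0.00924 = 0.940.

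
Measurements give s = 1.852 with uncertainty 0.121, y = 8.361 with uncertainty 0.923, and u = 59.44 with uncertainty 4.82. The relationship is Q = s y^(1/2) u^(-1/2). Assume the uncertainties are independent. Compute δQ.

0.0657

Q is a product of powers, so relative uncertainties combine in quadrature:
  (1·δs/s)² = (1×0.0653)² = 0.00427;  (½·δy/y)² = (0.5×0.110)² = 0.00305;  (−½·δu/u)² = (-0.5×0.0811)² = 0.00164
δQ/Q = √(0.00896) = 0.0947
Q = 0.6946, so δQ = 0.0947 × 0.6946 = 0.0657.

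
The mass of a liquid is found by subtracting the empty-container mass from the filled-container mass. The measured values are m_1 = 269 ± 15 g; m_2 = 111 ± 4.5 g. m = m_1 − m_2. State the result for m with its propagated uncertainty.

158 ± 15.7 g

m is a linear combination, so absolute uncertainties add in quadrature:
  (δm_1)² = 225;  (δm_2)² = 20.2
δm = √(245) = 15.7 g
m = 158 g.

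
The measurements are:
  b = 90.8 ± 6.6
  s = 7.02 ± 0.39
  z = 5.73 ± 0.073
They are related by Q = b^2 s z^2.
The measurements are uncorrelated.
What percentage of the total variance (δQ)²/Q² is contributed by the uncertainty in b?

85.0%

(δQ/Q)² = (2·δb/b)² + (1·δs/s)² + (2·δz/z)²
  b term: (2×0.0727)² = 0.0211
  s term: (1×0.0556)² = 0.00309
  z term: (2×0.0127)² = 0.000649
Total = 0.0249. Share from b = 0.0211/0.0249 = 0.850.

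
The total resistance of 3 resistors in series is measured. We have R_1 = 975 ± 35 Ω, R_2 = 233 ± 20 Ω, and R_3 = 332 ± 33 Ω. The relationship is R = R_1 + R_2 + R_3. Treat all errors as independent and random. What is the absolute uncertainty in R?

52.1 Ω

Each term contributes (cᵢ δxᵢ)² to (δR)²:
  (δR_1)² = 1220;  (δR_2)² = 400;  (δR_3)² = 1090
δR = √(2710) = 52.1 Ω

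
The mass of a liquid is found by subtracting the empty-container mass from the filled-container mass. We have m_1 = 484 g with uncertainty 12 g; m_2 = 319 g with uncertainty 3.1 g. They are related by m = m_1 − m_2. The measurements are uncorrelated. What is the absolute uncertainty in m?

m is a linear combination, so absolute uncertainties add in quadrature:
  (δm_1)² = 144;  (δm_2)² = 9.61
δm = √(154) = 12.4 g

12.4 g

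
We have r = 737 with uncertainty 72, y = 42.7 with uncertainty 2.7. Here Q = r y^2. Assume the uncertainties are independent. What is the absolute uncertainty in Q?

2.15e+05

Q is a product of powers, so relative uncertainties combine in quadrature:
  (1·δr/r)² = (1×0.0977)² = 0.00954;  (2·δy/y)² = (2×0.0632)² = 0.0160
δQ/Q = √(0.0255) = 0.160
Q = 1.34e+06, so δQ = 0.160 × 1.34e+06 = 2.15e+05.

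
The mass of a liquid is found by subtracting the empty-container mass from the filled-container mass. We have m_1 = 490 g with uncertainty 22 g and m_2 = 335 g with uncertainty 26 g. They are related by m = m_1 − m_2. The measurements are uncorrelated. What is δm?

Sums and differences: (δm)² = Σ (cᵢ δxᵢ)².
  (δm_1)² = 484;  (δm_2)² = 676
δm = √(1160) = 34.1 g

34.1 g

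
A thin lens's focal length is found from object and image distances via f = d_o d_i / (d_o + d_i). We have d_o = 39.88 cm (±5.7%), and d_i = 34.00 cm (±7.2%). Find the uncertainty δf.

∂f/∂d_o = (d_i/(d_o+d_i))² = 0.212;  ∂f/∂d_i = (d_o/(d_o+d_i))² = 0.291
δf = √((∂f/∂d_o · δd_o)² + (∂f/∂d_i · δd_i)²) = √(0.232 + 0.509) = 0.861 cm

0.861 cm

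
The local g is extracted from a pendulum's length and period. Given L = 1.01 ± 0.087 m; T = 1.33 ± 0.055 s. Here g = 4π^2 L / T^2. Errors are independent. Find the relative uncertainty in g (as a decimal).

For a monomial g ∝ L, T^-2, fractional errors add in quadrature:
  (1·δL/L)² = (1×0.0861)² = 0.00742;  (-2·δT/T)² = (-2×0.0414)² = 0.00684
δg/g = √(0.0143) = 0.119

0.119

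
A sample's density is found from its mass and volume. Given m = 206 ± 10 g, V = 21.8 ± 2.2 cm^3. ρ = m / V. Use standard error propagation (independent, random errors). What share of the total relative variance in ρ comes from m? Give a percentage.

18.8%

(δρ/ρ)² = (1·δm/m)² + (-1·δV/V)²
  m term: (1×0.0485)² = 0.00236
  V term: (-1×0.101)² = 0.0102
Total = 0.0125. Share from m = 0.00236/0.0125 = 0.188.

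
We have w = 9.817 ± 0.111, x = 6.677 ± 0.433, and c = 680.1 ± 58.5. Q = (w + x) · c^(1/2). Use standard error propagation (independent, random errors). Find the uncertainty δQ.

21.9

Let u = w + x = 16.49. δu = √(δw² + δx²) = √(0.0123 + 0.187) = 0.447, so δu/u = 0.0271.
Q is then a monomial in u, c:
δQ/Q = √((δu/u)² + (½·δc/c)²) = √(0.000734 + 0.00185) = 0.0508
Q = 430.1, so δQ = 0.0508 × 430.1 = 21.9.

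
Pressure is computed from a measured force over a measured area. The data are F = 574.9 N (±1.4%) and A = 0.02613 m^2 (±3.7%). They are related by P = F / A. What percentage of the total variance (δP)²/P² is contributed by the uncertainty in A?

87.5%

(δP/P)² = (1·δF/F)² + (-1·δA/A)²
  F term: (1×0.0140)² = 0.000196
  A term: (-1×0.0370)² = 0.00137
Total = 0.00157. Share from A = 0.00137/0.00157 = 0.875.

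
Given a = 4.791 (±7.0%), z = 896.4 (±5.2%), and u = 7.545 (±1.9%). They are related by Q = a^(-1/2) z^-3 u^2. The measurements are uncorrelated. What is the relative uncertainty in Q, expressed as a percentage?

16.4%

Relative error in a monomial: (δQ/Q)² = Σ (nᵢ · δxᵢ/xᵢ)².
  (−½·δa/a)² = (-0.5×0.0700)² = 0.00123;  (-3·δz/z)² = (-3×0.0520)² = 0.0243;  (2·δu/u)² = (2×0.0190)² = 0.00144
δQ/Q = √(0.0270) = 0.164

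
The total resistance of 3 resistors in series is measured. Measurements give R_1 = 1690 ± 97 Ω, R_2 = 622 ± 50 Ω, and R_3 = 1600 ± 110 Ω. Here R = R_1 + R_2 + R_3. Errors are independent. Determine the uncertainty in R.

155 Ω

Absolute uncertainties add in quadrature for a linear combination:
  (δR_1)² = 9410;  (δR_2)² = 2500;  (δR_3)² = 12100
δR = √(24000) = 155 Ω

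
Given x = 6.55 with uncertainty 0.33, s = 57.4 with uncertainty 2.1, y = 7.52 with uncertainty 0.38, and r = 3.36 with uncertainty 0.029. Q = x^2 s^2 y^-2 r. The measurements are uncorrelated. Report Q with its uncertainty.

8400 ± 1350

Relative error in a monomial: (δQ/Q)² = Σ (nᵢ · δxᵢ/xᵢ)².
  (2·δx/x)² = (2×0.0504)² = 0.0102;  (2·δs/s)² = (2×0.0366)² = 0.00535;  (-2·δy/y)² = (-2×0.0505)² = 0.0102;  (1·δr/r)² = (1×0.00863)² = 7.45e-05
δQ/Q = √(0.0258) = 0.161
Q = 8400, so δQ = 0.161 × 8400 = 1350.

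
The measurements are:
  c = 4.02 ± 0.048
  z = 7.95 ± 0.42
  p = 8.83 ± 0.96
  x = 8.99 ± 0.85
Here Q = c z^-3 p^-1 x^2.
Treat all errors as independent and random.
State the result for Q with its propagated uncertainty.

0.0732 ± 0.0198

Q is a product of powers, so relative uncertainties combine in quadrature:
  (1·δc/c)² = (1×0.0119)² = 0.000143;  (-3·δz/z)² = (-3×0.0528)² = 0.0251;  (-1·δp/p)² = (-1×0.109)² = 0.0118;  (2·δx/x)² = (2×0.0945)² = 0.0358
δQ/Q = √(0.0728) = 0.270
Q = 0.0732, so δQ = 0.270 × 0.0732 = 0.0198.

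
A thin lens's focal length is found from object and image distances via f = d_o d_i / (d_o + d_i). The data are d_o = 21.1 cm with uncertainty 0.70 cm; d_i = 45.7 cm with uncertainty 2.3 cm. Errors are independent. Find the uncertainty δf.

∂f/∂d_o = (d_i/(d_o+d_i))² = 0.468;  ∂f/∂d_i = (d_o/(d_o+d_i))² = 0.0998
δf = √((∂f/∂d_o · δd_o)² + (∂f/∂d_i · δd_i)²) = √(0.107 + 0.0527) = 0.400 cm

0.400 cm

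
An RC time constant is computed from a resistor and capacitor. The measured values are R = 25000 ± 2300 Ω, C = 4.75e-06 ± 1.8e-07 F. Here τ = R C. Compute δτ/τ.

0.0995

Products/powers → add relative errors in quadrature, weighted by exponent:
  (1·δR/R)² = (1×0.0920)² = 0.00846;  (1·δC/C)² = (1×0.0379)² = 0.00144
δτ/τ = √(0.00990) = 0.0995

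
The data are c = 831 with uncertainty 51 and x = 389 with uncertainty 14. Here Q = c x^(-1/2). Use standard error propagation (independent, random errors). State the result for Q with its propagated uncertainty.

42.1 ± 2.69

For a monomial Q ∝ c, x^(-1/2), fractional errors add in quadrature:
  (1·δc/c)² = (1×0.0614)² = 0.00377;  (−½·δx/x)² = (-0.5×0.0360)² = 0.000324
δQ/Q = √(0.00409) = 0.0640
Q = 42.1, so δQ = 0.0640 × 42.1 = 2.69.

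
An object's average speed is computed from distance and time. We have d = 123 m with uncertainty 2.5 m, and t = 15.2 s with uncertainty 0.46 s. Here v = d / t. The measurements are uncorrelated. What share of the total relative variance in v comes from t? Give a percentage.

68.9%

(δv/v)² = (1·δd/d)² + (-1·δt/t)²
  d term: (1×0.0203)² = 0.000413
  t term: (-1×0.0303)² = 0.000916
Total = 0.00133. Share from t = 0.000916/0.00133 = 0.689.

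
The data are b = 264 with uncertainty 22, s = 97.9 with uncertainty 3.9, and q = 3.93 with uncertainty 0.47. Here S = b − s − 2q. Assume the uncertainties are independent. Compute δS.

22.4

Sums and differences: (δS)² = Σ (cᵢ δxᵢ)².
  (δb)² = 484;  (δs)² = 15.2;  (2·δq)² = 0.884
δS = √(500) = 22.4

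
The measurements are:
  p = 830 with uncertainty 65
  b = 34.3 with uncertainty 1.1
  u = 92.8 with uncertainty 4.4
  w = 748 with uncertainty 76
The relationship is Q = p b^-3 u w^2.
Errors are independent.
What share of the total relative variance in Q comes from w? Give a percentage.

(δQ/Q)² = (1·δp/p)² + (-3·δb/b)² + (1·δu/u)² + (2·δw/w)²
  p term: (1×0.0783)² = 0.00613
  b term: (-3×0.0321)² = 0.00926
  u term: (1×0.0474)² = 0.00225
  w term: (2×0.102)² = 0.0413
Total = 0.0589. Share from w = 0.0413/0.0589 = 0.701.

70.1%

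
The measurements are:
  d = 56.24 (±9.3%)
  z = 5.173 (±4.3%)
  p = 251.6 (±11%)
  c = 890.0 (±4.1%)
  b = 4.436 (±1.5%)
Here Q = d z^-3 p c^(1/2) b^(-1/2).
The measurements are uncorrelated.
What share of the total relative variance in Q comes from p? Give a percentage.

32.0%

(δQ/Q)² = (1·δd/d)² + (-3·δz/z)² + (1·δp/p)² + (½·δc/c)² + (−½·δb/b)²
  d term: (1×0.0930)² = 0.00865
  z term: (-3×0.0430)² = 0.0166
  p term: (1×0.110)² = 0.0121
  c term: (0.5×0.0410)² = 0.000420
  b term: (-0.5×0.0150)² = 5.63e-05
Total = 0.0379. Share from p = 0.0121/0.0379 = 0.320.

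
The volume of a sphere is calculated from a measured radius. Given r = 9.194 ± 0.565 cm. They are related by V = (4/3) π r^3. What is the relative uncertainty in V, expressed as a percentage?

V ∝ r^3, so δV/V = |3| · δr/r = 3 × 0.0615 = 0.184.

18.4%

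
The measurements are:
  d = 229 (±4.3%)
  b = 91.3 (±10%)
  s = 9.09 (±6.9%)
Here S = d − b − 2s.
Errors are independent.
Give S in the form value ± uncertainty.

120 ± 13.5

Each term contributes (cᵢ δxᵢ)² to (δS)²:
  (δd)² = 97.0;  (δb)² = 83.4;  (2·δs)² = 1.57
δS = √(182) = 13.5
S = 120.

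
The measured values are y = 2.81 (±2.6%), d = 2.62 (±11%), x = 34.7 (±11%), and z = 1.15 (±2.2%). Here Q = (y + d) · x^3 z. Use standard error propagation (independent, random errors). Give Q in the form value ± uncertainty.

(2.61 ± 0.875) × 10^5

Let u = y + d = 5.43. δu = √(δy² + δd²) = √(0.00534 + 0.0831) = 0.297, so δu/u = 0.0548.
Q is then a monomial in u, x, z:
δQ/Q = √((δu/u)² + (3·δx/x)² + (1·δz/z)²) = √(0.00300 + 0.109 + 0.000484) = 0.335
Q = 2.61e+05, so δQ = 0.335 × 2.61e+05 = 87500.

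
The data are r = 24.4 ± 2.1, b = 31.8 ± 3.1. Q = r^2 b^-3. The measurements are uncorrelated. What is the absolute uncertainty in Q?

Relative error in a monomial: (δQ/Q)² = Σ (nᵢ · δxᵢ/xᵢ)².
  (2·δr/r)² = (2×0.0861)² = 0.0296;  (-3·δb/b)² = (-3×0.0975)² = 0.0855
δQ/Q = √(0.115) = 0.339
Q = 0.0185, so δQ = 0.339 × 0.0185 = 0.00628.

0.00628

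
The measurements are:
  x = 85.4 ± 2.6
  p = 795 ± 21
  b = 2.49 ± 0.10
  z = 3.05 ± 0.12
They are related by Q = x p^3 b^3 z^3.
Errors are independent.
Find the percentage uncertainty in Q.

Q is a product of powers, so relative uncertainties combine in quadrature:
  (1·δx/x)² = (1×0.0304)² = 0.000927;  (3·δp/p)² = (3×0.0264)² = 0.00628;  (3·δb/b)² = (3×0.0402)² = 0.0145;  (3·δz/z)² = (3×0.0393)² = 0.0139
δQ/Q = √(0.0357) = 0.189

18.9%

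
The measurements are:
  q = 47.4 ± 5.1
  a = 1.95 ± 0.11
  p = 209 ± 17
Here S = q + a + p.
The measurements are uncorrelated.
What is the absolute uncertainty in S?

Absolute uncertainties add in quadrature for a linear combination:
  (δq)² = 26.0;  (δa)² = 0.0121;  (δp)² = 289
δS = √(315) = 17.7

17.7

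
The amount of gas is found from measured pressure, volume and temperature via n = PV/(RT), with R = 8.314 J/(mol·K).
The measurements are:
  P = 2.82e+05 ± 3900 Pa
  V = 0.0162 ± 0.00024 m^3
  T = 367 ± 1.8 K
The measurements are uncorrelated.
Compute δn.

0.0312 mol

Since n is a product/quotient, work with relative uncertainties:
  (1·δP/P)² = (1×0.0138)² = 0.000191;  (1·δV/V)² = (1×0.0148)² = 0.000219;  (-1·δT/T)² = (-1×0.00490)² = 2.41e-05
δn/n = √(0.000435) = 0.0209
n = 1.50 mol, so δn = 0.0209 × 1.50 = 0.0312 mol.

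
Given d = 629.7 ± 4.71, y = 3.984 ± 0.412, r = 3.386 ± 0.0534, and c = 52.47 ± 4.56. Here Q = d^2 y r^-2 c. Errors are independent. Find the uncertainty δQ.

Q is a product of powers, so relative uncertainties combine in quadrature:
  (2·δd/d)² = (2×0.00748)² = 0.000224;  (1·δy/y)² = (1×0.103)² = 0.0107;  (-2·δr/r)² = (-2×0.0158)² = 0.000995;  (1·δc/c)² = (1×0.0869)² = 0.00755
δQ/Q = √(0.0195) = 0.140
Q = 7.23e+06, so δQ = 0.140 × 7.23e+06 = 1.01e+06.

1.01e+06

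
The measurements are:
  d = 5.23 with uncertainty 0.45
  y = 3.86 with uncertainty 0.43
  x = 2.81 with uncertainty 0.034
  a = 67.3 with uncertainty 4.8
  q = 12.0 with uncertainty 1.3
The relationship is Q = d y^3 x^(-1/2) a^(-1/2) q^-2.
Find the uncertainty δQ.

Relative error in a monomial: (δQ/Q)² = Σ (nᵢ · δxᵢ/xᵢ)².
  (1·δd/d)² = (1×0.0860)² = 0.00740;  (3·δy/y)² = (3×0.111)² = 0.112;  (−½·δx/x)² = (-0.5×0.0121)² = 3.66e-05;  (−½·δa/a)² = (-0.5×0.0713)² = 0.00127;  (-2·δq/q)² = (-2×0.108)² = 0.0469
δQ/Q = √(0.167) = 0.409
Q = 0.152, so δQ = 0.409 × 0.152 = 0.0621.

0.0621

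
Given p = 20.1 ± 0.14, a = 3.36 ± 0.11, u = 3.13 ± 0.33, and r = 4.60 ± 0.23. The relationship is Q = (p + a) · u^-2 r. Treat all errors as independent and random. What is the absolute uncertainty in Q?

2.39

Let w = p + a = 23.5. δw = √(δp² + δa²) = √(0.0196 + 0.0121) = 0.178, so δw/w = 0.00759.
Q is then a monomial in w, u, r:
δQ/Q = √((δw/w)² + (-2·δu/u)² + (1·δr/r)²) = √(5.76e-05 + 0.0445 + 0.00250) = 0.217
Q = 11.0, so δQ = 0.217 × 11.0 = 2.39.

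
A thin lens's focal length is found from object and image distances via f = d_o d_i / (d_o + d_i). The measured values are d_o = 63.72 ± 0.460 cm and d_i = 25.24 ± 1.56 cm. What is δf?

∂f/∂d_o = (d_i/(d_o+d_i))² = 0.0805;  ∂f/∂d_i = (d_o/(d_o+d_i))² = 0.513
δf = √((∂f/∂d_o · δd_o)² + (∂f/∂d_i · δd_i)²) = √(0.00137 + 0.641) = 0.801 cm

0.801 cm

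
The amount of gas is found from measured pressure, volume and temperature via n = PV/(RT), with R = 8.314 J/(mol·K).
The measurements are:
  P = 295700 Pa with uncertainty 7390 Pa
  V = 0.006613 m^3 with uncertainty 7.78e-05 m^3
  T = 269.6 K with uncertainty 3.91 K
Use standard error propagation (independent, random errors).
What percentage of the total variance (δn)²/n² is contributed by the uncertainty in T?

21.6%

(δn/n)² = (1·δP/P)² + (1·δV/V)² + (-1·δT/T)²
  P term: (1×0.0250)² = 0.000625
  V term: (1×0.0118)² = 0.000138
  T term: (-1×0.0145)² = 0.000210
Total = 0.000973. Share from T = 0.000210/0.000973 = 0.216.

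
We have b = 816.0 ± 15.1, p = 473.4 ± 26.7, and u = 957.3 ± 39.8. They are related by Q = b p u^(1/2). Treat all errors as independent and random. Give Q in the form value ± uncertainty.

Relative error in a monomial: (δQ/Q)² = Σ (nᵢ · δxᵢ/xᵢ)².
  (1·δb/b)² = (1×0.0185)² = 0.000342;  (1·δp/p)² = (1×0.0564)² = 0.00318;  (½·δu/u)² = (0.5×0.0416)² = 0.000432
δQ/Q = √(0.00396) = 0.0629
Q = 1.195e+07, so δQ = 0.0629 × 1.195e+07 = 7.52e+05.

(1.195 ± 0.0752) × 10^7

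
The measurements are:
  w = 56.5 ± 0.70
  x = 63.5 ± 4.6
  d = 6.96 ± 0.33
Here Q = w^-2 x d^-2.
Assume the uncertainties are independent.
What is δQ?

5e-05

Since Q is a product/quotient, work with relative uncertainties:
  (-2·δw/w)² = (-2×0.0124)² = 0.000614;  (1·δx/x)² = (1×0.0724)² = 0.00525;  (-2·δd/d)² = (-2×0.0474)² = 0.00899
δQ/Q = √(0.0149) = 0.122
Q = 0.000411, so δQ = 0.122 × 0.000411 = 5e-05.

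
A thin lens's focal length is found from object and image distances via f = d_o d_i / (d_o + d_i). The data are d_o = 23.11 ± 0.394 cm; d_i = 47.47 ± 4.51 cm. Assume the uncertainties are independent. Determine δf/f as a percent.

3.32%

∂f/∂d_o = (d_i/(d_o+d_i))² = 0.452;  ∂f/∂d_i = (d_o/(d_o+d_i))² = 0.107
δf = √((∂f/∂d_o · δd_o)² + (∂f/∂d_i · δd_i)²) = √(0.0318 + 0.234) = 0.515 cm
f = 15.54 cm, so δf/f = 0.515/15.54 = 0.0332.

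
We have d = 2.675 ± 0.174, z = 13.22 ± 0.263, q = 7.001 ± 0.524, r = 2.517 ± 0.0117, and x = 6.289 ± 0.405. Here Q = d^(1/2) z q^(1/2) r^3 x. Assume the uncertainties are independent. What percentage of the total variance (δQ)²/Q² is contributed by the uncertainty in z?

(δQ/Q)² = (½·δd/d)² + (1·δz/z)² + (½·δq/q)² + (3·δr/r)² + (1·δx/x)²
  d term: (0.5×0.0650)² = 0.00106
  z term: (1×0.0199)² = 0.000396
  q term: (0.5×0.0748)² = 0.00140
  r term: (3×0.00465)² = 0.000194
  x term: (1×0.0644)² = 0.00415
Total = 0.00720. Share from z = 0.000396/0.00720 = 0.0550.

5.50%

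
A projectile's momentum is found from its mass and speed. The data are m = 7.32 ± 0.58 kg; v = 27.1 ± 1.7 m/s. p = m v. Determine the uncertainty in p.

20.0 kg·m/s

Products/powers → add relative errors in quadrature, weighted by exponent:
  (1·δm/m)² = (1×0.0792)² = 0.00628;  (1·δv/v)² = (1×0.0627)² = 0.00394
δp/p = √(0.0102) = 0.101
p = 198 kg·m/s, so δp = 0.101 × 198 = 20.0 kg·m/s.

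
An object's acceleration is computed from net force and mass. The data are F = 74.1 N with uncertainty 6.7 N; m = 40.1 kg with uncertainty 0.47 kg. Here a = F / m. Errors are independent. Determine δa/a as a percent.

Since a is a product/quotient, work with relative uncertainties:
  (1·δF/F)² = (1×0.0904)² = 0.00818;  (-1·δm/m)² = (-1×0.0117)² = 0.000137
δa/a = √(0.00831) = 0.0912

9.12%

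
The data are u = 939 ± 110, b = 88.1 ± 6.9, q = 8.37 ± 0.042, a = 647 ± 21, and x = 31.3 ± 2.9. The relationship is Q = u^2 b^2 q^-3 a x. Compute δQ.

Relative error in a monomial: (δQ/Q)² = Σ (nᵢ · δxᵢ/xᵢ)².
  (2·δu/u)² = (2×0.117)² = 0.0549;  (2·δb/b)² = (2×0.0783)² = 0.0245;  (-3·δq/q)² = (-3×0.00502)² = 0.000227;  (1·δa/a)² = (1×0.0325)² = 0.00105;  (1·δx/x)² = (1×0.0927)² = 0.00858
δQ/Q = √(0.0893) = 0.299
Q = 2.36e+11, so δQ = 0.299 × 2.36e+11 = 7.06e+10.

7.06e+10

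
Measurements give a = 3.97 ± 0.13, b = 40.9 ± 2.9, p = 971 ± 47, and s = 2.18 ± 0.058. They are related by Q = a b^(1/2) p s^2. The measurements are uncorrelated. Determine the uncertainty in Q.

Relative error in a monomial: (δQ/Q)² = Σ (nᵢ · δxᵢ/xᵢ)².
  (1·δa/a)² = (1×0.0327)² = 0.00107;  (½·δb/b)² = (0.5×0.0709)² = 0.00126;  (1·δp/p)² = (1×0.0484)² = 0.00234;  (2·δs/s)² = (2×0.0266)² = 0.00283
δQ/Q = √(0.00750) = 0.0866
Q = 1.17e+05, so δQ = 0.0866 × 1.17e+05 = 10100.

10100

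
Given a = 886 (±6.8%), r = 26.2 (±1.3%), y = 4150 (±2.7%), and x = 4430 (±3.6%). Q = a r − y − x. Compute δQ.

1620

Let p = a·r = 23200. δp/p = √((1·δa/a)² + (1·δr/r)²) = √(0.00462 + 0.000169) = 0.0692, so δp = 1610.
Q = p − y − x: δQ = √(δp² + δy² + δx²) = √(2.58e+06 + 12600 + 25400) = 1620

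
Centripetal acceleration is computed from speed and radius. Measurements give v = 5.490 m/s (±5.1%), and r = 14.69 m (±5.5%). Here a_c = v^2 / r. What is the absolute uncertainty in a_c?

0.238 m/s^2

Relative error in a monomial: (δa_c/a_c)² = Σ (nᵢ · δxᵢ/xᵢ)².
  (2·δv/v)² = (2×0.0510)² = 0.0104;  (-1·δr/r)² = (-1×0.0550)² = 0.00302
δa_c/a_c = √(0.0134) = 0.116
a_c = 2.052 m/s^2, so δa_c = 0.116 × 2.052 = 0.238 m/s^2.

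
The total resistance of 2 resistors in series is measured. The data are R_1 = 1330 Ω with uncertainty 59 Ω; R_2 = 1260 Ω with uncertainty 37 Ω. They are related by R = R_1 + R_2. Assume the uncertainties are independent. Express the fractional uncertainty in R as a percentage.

Each term contributes (cᵢ δxᵢ)² to (δR)²:
  (δR_1)² = 3480;  (δR_2)² = 1370
δR = √(4850) = 69.6 Ω
R = 2590 Ω, so δR/R = 69.6/2590 = 0.0269.

2.69%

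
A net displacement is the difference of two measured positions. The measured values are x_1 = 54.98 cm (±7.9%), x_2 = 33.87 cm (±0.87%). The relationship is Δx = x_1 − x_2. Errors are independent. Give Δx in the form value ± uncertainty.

Δx is a linear combination, so absolute uncertainties add in quadrature:
  (δx_1)² = 18.9;  (δx_2)² = 0.0868
δΔx = √(19.0) = 4.35 cm
Δx = 21.11 cm.

21.11 ± 4.35 cm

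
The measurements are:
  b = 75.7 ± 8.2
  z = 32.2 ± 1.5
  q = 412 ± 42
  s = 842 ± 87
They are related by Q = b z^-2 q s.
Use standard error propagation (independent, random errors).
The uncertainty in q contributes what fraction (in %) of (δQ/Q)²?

25.1%

(δQ/Q)² = (1·δb/b)² + (-2·δz/z)² + (1·δq/q)² + (1·δs/s)²
  b term: (1×0.108)² = 0.0117
  z term: (-2×0.0466)² = 0.00868
  q term: (1×0.102)² = 0.0104
  s term: (1×0.103)² = 0.0107
Total = 0.0415. Share from q = 0.0104/0.0415 = 0.251.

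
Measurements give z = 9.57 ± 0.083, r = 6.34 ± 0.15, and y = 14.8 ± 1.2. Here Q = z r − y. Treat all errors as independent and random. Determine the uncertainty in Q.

Let p = z·r = 60.7. δp/p = √((1·δz/z)² + (1·δr/r)²) = √(7.52e-05 + 0.000560) = 0.0252, so δp = 1.53.
Q = p − y: δQ = √(δp² + δy²) = √(2.34 + 1.44) = 1.94

1.94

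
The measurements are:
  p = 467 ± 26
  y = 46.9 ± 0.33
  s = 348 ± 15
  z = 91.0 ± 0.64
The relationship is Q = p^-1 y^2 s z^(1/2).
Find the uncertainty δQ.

Products/powers → add relative errors in quadrature, weighted by exponent:
  (-1·δp/p)² = (-1×0.0557)² = 0.00310;  (2·δy/y)² = (2×0.00704)² = 0.000198;  (1·δs/s)² = (1×0.0431)² = 0.00186;  (½·δz/z)² = (0.5×0.00703)² = 1.24e-05
δQ/Q = √(0.00517) = 0.0719
Q = 15600, so δQ = 0.0719 × 15600 = 1120.

1120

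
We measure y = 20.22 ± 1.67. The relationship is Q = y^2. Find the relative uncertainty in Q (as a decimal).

Products/powers → add relative errors in quadrature, weighted by exponent:
  (2·δy/y)² = (2×0.0826)² = 0.0273
δQ/Q = √(0.0273) = 0.165

0.165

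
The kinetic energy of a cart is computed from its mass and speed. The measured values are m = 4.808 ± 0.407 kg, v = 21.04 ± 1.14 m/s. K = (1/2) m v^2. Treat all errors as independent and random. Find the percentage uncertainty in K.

13.8%

Since K is a product/quotient, work with relative uncertainties:
  (1·δm/m)² = (1×0.0847)² = 0.00717;  (2·δv/v)² = (2×0.0542)² = 0.0117
δK/K = √(0.0189) = 0.138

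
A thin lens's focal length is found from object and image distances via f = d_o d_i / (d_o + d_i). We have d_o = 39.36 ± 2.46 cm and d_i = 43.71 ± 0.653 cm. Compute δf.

∂f/∂d_o = (d_i/(d_o+d_i))² = 0.277;  ∂f/∂d_i = (d_o/(d_o+d_i))² = 0.225
δf = √((∂f/∂d_o · δd_o)² + (∂f/∂d_i · δd_i)²) = √(0.464 + 0.0215) = 0.697 cm

0.697 cm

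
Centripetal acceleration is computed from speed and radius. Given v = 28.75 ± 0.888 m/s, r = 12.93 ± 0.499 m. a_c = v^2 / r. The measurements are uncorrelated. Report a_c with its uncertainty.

63.93 ± 4.66 m/s^2

For a monomial a_c ∝ v^2, r^-1, fractional errors add in quadrature:
  (2·δv/v)² = (2×0.0309)² = 0.00382;  (-1·δr/r)² = (-1×0.0386)² = 0.00149
δa_c/a_c = √(0.00531) = 0.0728
a_c = 63.93 m/s^2, so δa_c = 0.0728 × 63.93 = 4.66 m/s^2.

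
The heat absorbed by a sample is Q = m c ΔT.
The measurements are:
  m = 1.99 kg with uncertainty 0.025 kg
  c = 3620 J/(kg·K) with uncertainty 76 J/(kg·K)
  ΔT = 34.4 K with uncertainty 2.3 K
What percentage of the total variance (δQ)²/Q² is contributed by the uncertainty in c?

8.70%

(δQ/Q)² = (1·δm/m)² + (1·δc/c)² + (1·δΔT/ΔT)²
  m term: (1×0.0126)² = 0.000158
  c term: (1×0.0210)² = 0.000441
  ΔT term: (1×0.0669)² = 0.00447
Total = 0.00507. Share from c = 0.000441/0.00507 = 0.0870.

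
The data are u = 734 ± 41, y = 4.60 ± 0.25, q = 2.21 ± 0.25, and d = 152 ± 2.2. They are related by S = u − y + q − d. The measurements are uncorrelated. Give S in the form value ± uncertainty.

580 ± 41.1

Each term contributes (cᵢ δxᵢ)² to (δS)²:
  (δu)² = 1680;  (δy)² = 0.0625;  (δq)² = 0.0625;  (δd)² = 4.84
δS = √(1690) = 41.1
S = 580.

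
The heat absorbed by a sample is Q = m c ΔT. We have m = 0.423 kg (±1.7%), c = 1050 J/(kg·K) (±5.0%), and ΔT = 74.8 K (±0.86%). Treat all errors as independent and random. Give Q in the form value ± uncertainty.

33200 ± 1780 J

For a monomial Q ∝ m, c, ΔT, fractional errors add in quadrature:
  (1·δm/m)² = (1×0.0170)² = 0.000289;  (1·δc/c)² = (1×0.0500)² = 0.00250;  (1·δΔT/ΔT)² = (1×0.00860)² = 7.4e-05
δQ/Q = √(0.00286) = 0.0535
Q = 33200 J, so δQ = 0.0535 × 33200 = 1780 J.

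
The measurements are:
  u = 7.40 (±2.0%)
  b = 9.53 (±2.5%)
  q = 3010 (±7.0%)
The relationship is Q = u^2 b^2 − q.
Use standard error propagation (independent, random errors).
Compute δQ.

382

Let p = u^2·b^2 = 4970. δp/p = √((2·δu/u)² + (2·δb/b)²) = √(0.00160 + 0.00250) = 0.0640, so δp = 318.
Q = p − q: δQ = √(δp² + δq²) = √(1.01e+05 + 44400) = 382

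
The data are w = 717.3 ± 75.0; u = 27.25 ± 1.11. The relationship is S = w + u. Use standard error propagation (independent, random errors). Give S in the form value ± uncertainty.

744.5 ± 75.0

Sums and differences: (δS)² = Σ (cᵢ δxᵢ)².
  (δw)² = 5620;  (δu)² = 1.23
δS = √(5630) = 75.0
S = 744.5.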